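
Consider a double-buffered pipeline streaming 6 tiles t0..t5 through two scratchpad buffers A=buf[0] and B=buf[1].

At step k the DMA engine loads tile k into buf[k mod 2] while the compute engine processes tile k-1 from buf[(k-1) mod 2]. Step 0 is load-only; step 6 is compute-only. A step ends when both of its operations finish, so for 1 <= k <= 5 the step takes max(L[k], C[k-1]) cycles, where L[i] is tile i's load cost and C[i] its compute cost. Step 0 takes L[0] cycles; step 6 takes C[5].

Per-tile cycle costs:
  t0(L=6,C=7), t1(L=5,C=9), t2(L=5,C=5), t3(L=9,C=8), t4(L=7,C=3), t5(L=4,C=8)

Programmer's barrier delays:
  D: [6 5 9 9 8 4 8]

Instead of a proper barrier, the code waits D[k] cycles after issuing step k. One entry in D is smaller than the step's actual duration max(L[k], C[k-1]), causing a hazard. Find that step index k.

hazard at step 1

step 0: need L[0]=6 = 6; D[0]=6 ok
step 1: need max(L[1]=5,C[0]=7) = 7; D[1]=5 SHORT
step 2: need max(L[2]=5,C[1]=9) = 9; D[2]=9 ok
step 3: need max(L[3]=9,C[2]=5) = 9; D[3]=9 ok
step 4: need max(L[4]=7,C[3]=8) = 8; D[4]=8 ok
step 5: need max(L[5]=4,C[4]=3) = 4; D[5]=4 ok
step 6: need C[5]=8 = 8; D[6]=8 ok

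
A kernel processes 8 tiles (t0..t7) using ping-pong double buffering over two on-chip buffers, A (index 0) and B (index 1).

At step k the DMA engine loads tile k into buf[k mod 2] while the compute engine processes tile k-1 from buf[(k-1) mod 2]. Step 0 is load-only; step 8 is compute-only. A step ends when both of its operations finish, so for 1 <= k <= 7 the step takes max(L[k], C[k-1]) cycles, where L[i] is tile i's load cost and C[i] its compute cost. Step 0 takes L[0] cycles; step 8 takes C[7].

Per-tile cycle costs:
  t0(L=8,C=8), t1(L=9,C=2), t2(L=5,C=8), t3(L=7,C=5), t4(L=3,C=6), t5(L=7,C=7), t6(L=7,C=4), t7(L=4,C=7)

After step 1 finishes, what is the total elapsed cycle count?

[0] DMA t0→A (8c) ∥ CU idle ⇒ 8c, clock 8
[1] DMA t1→B (9c) ∥ CU A:t0 (8c) ⇒ 9c, clock 17
[2] DMA t2→A (5c) ∥ CU B:t1 (2c) ⇒ 5c, clock 22
[3] DMA t3→B (7c) ∥ CU A:t2 (8c) ⇒ 8c, clock 30
[4] DMA t4→A (3c) ∥ CU B:t3 (5c) ⇒ 5c, clock 35
[5] DMA t5→B (7c) ∥ CU A:t4 (6c) ⇒ 7c, clock 42
[6] DMA t6→A (7c) ∥ CU B:t5 (7c) ⇒ 7c, clock 49
[7] DMA t7→B (4c) ∥ CU A:t6 (4c) ⇒ 4c, clock 53
[8] DMA idle ∥ CU B:t7 (7c) ⇒ 7c, clock 60

end_cycle[1] = 17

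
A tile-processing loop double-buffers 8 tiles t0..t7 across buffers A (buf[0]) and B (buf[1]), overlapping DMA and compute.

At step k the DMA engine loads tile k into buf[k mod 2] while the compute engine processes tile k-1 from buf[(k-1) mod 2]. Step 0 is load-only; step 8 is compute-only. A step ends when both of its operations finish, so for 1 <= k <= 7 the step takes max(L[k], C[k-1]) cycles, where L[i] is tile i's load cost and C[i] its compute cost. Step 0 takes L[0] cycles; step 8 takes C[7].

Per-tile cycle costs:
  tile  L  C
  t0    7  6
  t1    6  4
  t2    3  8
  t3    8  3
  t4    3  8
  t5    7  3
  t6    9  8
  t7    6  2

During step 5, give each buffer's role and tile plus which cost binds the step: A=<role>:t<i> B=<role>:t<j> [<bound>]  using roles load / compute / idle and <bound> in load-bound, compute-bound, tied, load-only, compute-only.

step 5: A=compute:t4 B=load:t5 [compute-bound]

k=0 load=t0/7c comp=- wait=7 total=7
k=1 load=t1/6c comp=t0/6c wait=6 total=13
k=2 load=t2/3c comp=t1/4c wait=4 total=17
k=3 load=t3/8c comp=t2/8c wait=8 total=25
k=4 load=t4/3c comp=t3/3c wait=3 total=28
k=5 load=t5/7c comp=t4/8c wait=8 total=36
k=6 load=t6/9c comp=t5/3c wait=9 total=45
k=7 load=t7/6c comp=t6/8c wait=8 total=53
k=8 load=- comp=t7/2c wait=2 total=55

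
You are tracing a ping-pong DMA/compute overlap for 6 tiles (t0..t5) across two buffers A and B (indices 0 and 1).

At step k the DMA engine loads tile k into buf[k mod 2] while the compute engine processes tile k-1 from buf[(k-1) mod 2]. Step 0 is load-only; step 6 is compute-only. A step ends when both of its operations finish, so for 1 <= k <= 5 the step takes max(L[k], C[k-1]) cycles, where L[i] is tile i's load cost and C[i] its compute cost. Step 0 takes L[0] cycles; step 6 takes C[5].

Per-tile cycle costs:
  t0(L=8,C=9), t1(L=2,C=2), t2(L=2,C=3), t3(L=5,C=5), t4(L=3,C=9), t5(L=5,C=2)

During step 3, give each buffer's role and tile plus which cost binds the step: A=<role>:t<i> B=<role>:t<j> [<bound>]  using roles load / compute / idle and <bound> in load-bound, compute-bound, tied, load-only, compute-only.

step 3: A=compute:t2 B=load:t3 [load-bound]

  0. 8=8c; end=8; A:t0 B:-
  1. max(2,9)=9c; end=17; A:t0 B:t1
  2. max(2,2)=2c; end=19; A:t2 B:t1
  3. max(5,3)=5c; end=24; A:t2 B:t3
  4. max(3,5)=5c; end=29; A:t4 B:t3
  5. max(5,9)=9c; end=38; A:t4 B:t5
  6. 2=2c; end=40; A:t4 B:t5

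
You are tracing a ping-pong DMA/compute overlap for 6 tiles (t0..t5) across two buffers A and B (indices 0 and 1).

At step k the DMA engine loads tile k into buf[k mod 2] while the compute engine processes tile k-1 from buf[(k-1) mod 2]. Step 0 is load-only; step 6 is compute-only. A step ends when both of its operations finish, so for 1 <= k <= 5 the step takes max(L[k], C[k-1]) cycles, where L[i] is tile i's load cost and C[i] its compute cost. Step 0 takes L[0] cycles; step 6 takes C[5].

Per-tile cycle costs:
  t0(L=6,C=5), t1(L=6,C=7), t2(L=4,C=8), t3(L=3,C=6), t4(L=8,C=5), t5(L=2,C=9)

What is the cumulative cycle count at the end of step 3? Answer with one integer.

  0. 6=6c; end=6; A:t0 B:-
  1. max(6,5)=6c; end=12; A:t0 B:t1
  2. max(4,7)=7c; end=19; A:t2 B:t1
  3. max(3,8)=8c; end=27; A:t2 B:t3
  4. max(8,6)=8c; end=35; A:t4 B:t3
  5. max(2,5)=5c; end=40; A:t4 B:t5
  6. 9=9c; end=49; A:t4 B:t5

end_cycle[3] = 27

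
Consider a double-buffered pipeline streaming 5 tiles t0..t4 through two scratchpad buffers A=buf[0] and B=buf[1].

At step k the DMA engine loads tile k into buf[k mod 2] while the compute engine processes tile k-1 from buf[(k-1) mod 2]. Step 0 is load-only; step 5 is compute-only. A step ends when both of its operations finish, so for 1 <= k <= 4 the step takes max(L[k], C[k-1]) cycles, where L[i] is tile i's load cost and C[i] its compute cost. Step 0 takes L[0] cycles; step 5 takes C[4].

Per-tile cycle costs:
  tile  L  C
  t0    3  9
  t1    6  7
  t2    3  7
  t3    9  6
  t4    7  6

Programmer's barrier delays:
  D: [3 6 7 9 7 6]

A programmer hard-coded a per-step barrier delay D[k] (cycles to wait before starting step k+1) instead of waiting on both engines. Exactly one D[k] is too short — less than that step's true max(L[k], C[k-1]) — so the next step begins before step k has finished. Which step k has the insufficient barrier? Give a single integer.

hazard at step 1

k=0 barrier L[0]=3→3c, D[0]=3 ok
k=1 barrier max(L[1]=6,C[0]=9)→9c, D[1]=6 SHORT
k=2 barrier max(L[2]=3,C[1]=7)→7c, D[2]=7 ok
k=3 barrier max(L[3]=9,C[2]=7)→9c, D[3]=9 ok
k=4 barrier max(L[4]=7,C[3]=6)→7c, D[4]=7 ok
k=5 barrier C[4]=6→6c, D[5]=6 ok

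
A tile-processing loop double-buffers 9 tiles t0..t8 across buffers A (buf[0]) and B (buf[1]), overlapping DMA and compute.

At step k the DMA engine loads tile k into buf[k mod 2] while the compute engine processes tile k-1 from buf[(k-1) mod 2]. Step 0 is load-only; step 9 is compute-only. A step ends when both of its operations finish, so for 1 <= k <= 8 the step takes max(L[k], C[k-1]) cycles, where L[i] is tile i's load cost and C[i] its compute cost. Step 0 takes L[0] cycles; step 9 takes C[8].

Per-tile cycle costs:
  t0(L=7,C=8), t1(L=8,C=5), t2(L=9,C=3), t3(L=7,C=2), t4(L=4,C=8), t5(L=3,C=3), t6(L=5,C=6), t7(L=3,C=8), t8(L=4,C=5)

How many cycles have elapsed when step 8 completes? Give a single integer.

end_cycle[8] = 62

k=0 load=t0/7c comp=- wait=7 total=7
k=1 load=t1/8c comp=t0/8c wait=8 total=15
k=2 load=t2/9c comp=t1/5c wait=9 total=24
k=3 load=t3/7c comp=t2/3c wait=7 total=31
k=4 load=t4/4c comp=t3/2c wait=4 total=35
k=5 load=t5/3c comp=t4/8c wait=8 total=43
k=6 load=t6/5c comp=t5/3c wait=5 total=48
k=7 load=t7/3c comp=t6/6c wait=6 total=54
k=8 load=t8/4c comp=t7/8c wait=8 total=62
k=9 load=- comp=t8/5c wait=5 total=67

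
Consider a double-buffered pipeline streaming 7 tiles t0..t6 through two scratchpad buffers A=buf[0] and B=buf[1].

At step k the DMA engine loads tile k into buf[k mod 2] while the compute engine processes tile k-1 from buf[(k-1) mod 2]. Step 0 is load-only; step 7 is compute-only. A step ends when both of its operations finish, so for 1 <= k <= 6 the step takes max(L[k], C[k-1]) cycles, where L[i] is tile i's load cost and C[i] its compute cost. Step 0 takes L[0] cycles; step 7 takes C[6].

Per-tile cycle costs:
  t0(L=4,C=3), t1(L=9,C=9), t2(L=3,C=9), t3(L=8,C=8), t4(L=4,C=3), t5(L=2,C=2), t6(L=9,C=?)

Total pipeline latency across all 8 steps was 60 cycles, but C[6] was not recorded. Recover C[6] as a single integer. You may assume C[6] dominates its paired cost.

C[6] = 9

step 0: dur = L[0]=4 = 4
step 1: dur = max(L[1]=9, C[0]=3) = 9
step 2: dur = max(L[2]=3, C[1]=9) = 9
step 3: dur = max(L[3]=8, C[2]=9) = 9
step 4: dur = max(L[4]=4, C[3]=8) = 8
step 5: dur = max(L[5]=2, C[4]=3) = 3
step 6: dur = max(L[6]=9, C[5]=2) = 9
step 7: dur = C[6]=? = C[6]  (unknown; binding)
sum of known step durations = 51
dur[7] = total - known = 60 - 51 = 9
C[6] is the binding max in step 7, so C[6] = dur[7] = 9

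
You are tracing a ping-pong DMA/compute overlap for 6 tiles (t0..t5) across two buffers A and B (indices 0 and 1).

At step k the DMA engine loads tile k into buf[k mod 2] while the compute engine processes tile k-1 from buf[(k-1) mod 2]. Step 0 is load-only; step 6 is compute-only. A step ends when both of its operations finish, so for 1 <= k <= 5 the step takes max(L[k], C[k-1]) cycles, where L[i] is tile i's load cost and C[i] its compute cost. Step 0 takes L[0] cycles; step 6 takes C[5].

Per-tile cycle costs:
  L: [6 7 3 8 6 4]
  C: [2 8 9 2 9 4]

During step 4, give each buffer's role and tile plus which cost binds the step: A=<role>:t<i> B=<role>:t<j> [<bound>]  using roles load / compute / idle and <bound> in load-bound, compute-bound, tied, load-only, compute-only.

  0. 6=6c; end=6; A:t0 B:-
  1. max(7,2)=7c; end=13; A:t0 B:t1
  2. max(3,8)=8c; end=21; A:t2 B:t1
  3. max(8,9)=9c; end=30; A:t2 B:t3
  4. max(6,2)=6c; end=36; A:t4 B:t3
  5. max(4,9)=9c; end=45; A:t4 B:t5
  6. 4=4c; end=49; A:t4 B:t5

step 4: A=load:t4 B=compute:t3 [load-bound]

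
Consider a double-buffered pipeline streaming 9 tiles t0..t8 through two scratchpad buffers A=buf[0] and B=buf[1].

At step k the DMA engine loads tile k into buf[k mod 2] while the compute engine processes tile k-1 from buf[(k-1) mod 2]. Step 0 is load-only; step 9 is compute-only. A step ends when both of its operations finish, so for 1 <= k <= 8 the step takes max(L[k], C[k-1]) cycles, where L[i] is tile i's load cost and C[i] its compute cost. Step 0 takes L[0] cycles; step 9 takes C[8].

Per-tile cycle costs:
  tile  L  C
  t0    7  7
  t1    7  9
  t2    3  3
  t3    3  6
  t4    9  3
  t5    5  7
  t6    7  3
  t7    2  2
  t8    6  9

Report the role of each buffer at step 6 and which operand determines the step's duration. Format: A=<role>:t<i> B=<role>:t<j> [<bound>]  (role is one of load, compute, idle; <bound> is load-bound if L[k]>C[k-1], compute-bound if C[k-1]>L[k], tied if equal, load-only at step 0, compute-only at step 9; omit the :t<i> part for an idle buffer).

  0. 7=7c; end=7; A:t0 B:-
  1. max(7,7)=7c; end=14; A:t0 B:t1
  2. max(3,9)=9c; end=23; A:t2 B:t1
  3. max(3,3)=3c; end=26; A:t2 B:t3
  4. max(9,6)=9c; end=35; A:t4 B:t3
  5. max(5,3)=5c; end=40; A:t4 B:t5
  6. max(7,7)=7c; end=47; A:t6 B:t5
  7. max(2,3)=3c; end=50; A:t6 B:t7
  8. max(6,2)=6c; end=56; A:t8 B:t7
  9. 9=9c; end=65; A:t8 B:t7

step 6: A=load:t6 B=compute:t5 [tied]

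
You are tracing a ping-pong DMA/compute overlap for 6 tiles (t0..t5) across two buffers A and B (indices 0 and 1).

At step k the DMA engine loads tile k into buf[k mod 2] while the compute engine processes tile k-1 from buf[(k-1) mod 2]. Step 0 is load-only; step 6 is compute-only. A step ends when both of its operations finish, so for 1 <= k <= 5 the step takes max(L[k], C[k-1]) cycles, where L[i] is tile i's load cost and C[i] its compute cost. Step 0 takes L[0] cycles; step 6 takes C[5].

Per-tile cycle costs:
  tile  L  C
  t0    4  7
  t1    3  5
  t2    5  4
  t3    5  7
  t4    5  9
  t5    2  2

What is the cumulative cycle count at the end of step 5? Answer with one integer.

end_cycle[5] = 37

  0. 4=4c; end=4; A:t0 B:-
  1. max(3,7)=7c; end=11; A:t0 B:t1
  2. max(5,5)=5c; end=16; A:t2 B:t1
  3. max(5,4)=5c; end=21; A:t2 B:t3
  4. max(5,7)=7c; end=28; A:t4 B:t3
  5. max(2,9)=9c; end=37; A:t4 B:t5
  6. 2=2c; end=39; A:t4 B:t5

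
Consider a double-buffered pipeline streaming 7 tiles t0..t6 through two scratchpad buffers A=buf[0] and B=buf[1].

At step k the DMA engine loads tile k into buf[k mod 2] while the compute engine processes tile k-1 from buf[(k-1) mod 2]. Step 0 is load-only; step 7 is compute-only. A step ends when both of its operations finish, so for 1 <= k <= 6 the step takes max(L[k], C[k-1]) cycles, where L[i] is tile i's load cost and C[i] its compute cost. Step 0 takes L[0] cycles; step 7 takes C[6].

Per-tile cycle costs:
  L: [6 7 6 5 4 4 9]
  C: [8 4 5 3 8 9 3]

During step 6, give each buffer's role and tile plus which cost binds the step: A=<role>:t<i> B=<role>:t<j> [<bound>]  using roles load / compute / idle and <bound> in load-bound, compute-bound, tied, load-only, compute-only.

step 6: A=load:t6 B=compute:t5 [tied]

k=0 load=t0/6c comp=- wait=6 total=6
k=1 load=t1/7c comp=t0/8c wait=8 total=14
k=2 load=t2/6c comp=t1/4c wait=6 total=20
k=3 load=t3/5c comp=t2/5c wait=5 total=25
k=4 load=t4/4c comp=t3/3c wait=4 total=29
k=5 load=t5/4c comp=t4/8c wait=8 total=37
k=6 load=t6/9c comp=t5/9c wait=9 total=46
k=7 load=- comp=t6/3c wait=3 total=49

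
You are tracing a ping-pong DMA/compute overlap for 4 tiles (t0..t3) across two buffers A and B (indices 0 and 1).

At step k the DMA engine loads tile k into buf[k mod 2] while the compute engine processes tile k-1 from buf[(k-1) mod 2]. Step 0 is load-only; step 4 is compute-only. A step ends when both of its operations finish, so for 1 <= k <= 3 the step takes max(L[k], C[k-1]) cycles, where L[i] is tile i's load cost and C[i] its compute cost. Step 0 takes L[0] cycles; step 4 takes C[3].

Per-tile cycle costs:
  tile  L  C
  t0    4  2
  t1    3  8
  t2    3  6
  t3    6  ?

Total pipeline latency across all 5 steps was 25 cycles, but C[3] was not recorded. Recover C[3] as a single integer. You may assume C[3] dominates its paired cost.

C[3] = 4

step 0: dur = L[0]=4 = 4
step 1: dur = max(L[1]=3, C[0]=2) = 3
step 2: dur = max(L[2]=3, C[1]=8) = 8
step 3: dur = max(L[3]=6, C[2]=6) = 6
step 4: dur = C[3]=? = C[3]  (unknown; binding)
sum of known step durations = 21
dur[4] = total - known = 25 - 21 = 4
C[3] is the binding max in step 4, so C[3] = dur[4] = 4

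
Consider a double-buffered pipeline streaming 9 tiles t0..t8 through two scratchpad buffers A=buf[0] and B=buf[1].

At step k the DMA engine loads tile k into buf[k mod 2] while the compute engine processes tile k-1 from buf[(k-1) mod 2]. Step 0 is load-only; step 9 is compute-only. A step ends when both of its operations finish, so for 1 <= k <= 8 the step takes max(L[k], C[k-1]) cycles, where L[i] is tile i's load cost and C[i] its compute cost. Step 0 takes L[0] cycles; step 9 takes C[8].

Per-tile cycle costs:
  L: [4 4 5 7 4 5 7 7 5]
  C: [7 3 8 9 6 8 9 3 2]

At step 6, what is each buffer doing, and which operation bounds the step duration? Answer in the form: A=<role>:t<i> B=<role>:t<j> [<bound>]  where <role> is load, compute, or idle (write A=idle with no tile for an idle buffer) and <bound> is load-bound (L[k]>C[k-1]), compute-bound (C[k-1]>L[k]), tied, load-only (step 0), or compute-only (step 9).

k=0 load=t0/4c comp=- wait=4 total=4
k=1 load=t1/4c comp=t0/7c wait=7 total=11
k=2 load=t2/5c comp=t1/3c wait=5 total=16
k=3 load=t3/7c comp=t2/8c wait=8 total=24
k=4 load=t4/4c comp=t3/9c wait=9 total=33
k=5 load=t5/5c comp=t4/6c wait=6 total=39
k=6 load=t6/7c comp=t5/8c wait=8 total=47
k=7 load=t7/7c comp=t6/9c wait=9 total=56
k=8 load=t8/5c comp=t7/3c wait=5 total=61
k=9 load=- comp=t8/2c wait=2 total=63

step 6: A=load:t6 B=compute:t5 [compute-bound]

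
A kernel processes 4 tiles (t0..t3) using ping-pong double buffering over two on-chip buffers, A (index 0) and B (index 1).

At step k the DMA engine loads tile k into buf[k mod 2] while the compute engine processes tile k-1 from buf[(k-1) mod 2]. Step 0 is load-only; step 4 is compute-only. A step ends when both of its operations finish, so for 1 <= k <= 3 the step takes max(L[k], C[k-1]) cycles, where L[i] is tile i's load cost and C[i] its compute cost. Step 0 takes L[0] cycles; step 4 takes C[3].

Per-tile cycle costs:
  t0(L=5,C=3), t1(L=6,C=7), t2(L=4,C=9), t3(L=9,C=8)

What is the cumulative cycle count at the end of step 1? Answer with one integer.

k=0 load=t0/5c comp=- wait=5 total=5
k=1 load=t1/6c comp=t0/3c wait=6 total=11
k=2 load=t2/4c comp=t1/7c wait=7 total=18
k=3 load=t3/9c comp=t2/9c wait=9 total=27
k=4 load=- comp=t3/8c wait=8 total=35

end_cycle[1] = 11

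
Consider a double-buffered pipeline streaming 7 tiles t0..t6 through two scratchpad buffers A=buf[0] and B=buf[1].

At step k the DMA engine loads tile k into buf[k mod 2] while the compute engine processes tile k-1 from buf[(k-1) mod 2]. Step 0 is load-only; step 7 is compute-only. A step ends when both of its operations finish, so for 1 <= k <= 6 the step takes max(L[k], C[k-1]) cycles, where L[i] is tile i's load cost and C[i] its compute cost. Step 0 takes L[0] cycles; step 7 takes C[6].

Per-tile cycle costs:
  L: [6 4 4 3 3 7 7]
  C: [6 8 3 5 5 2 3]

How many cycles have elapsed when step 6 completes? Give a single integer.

step 0: L[0]=6 → dur=6, Σ=6 | A=load:t0 B=idle [load-only]
step 1: L[1]=4 C[0]=6 → dur=6, Σ=12 | A=compute:t0 B=load:t1 [compute-bound]
step 2: L[2]=4 C[1]=8 → dur=8, Σ=20 | A=load:t2 B=compute:t1 [compute-bound]
step 3: L[3]=3 C[2]=3 → dur=3, Σ=23 | A=compute:t2 B=load:t3 [tied]
step 4: L[4]=3 C[3]=5 → dur=5, Σ=28 | A=load:t4 B=compute:t3 [compute-bound]
step 5: L[5]=7 C[4]=5 → dur=7, Σ=35 | A=compute:t4 B=load:t5 [load-bound]
step 6: L[6]=7 C[5]=2 → dur=7, Σ=42 | A=load:t6 B=compute:t5 [load-bound]
step 7: C[6]=3 → dur=3, Σ=45 | A=compute:t6 B=idle [compute-only]

end_cycle[6] = 42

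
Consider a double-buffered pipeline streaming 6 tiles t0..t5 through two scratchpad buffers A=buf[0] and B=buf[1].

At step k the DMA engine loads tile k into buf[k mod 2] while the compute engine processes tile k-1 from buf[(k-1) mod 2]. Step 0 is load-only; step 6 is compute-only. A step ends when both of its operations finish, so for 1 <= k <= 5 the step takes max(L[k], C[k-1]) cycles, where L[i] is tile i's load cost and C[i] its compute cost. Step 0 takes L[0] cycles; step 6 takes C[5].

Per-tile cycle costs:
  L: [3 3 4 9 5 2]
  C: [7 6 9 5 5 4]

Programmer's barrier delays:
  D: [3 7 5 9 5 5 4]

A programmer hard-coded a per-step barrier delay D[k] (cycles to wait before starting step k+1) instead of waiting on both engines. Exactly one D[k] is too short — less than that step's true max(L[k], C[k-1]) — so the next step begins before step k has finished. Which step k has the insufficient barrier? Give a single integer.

hazard at step 2

step 0: need L[0]=3 = 3; D[0]=3 ok
step 1: need max(L[1]=3,C[0]=7) = 7; D[1]=7 ok
step 2: need max(L[2]=4,C[1]=6) = 6; D[2]=5 SHORT
step 3: need max(L[3]=9,C[2]=9) = 9; D[3]=9 ok
step 4: need max(L[4]=5,C[3]=5) = 5; D[4]=5 ok
step 5: need max(L[5]=2,C[4]=5) = 5; D[5]=5 ok
step 6: need C[5]=4 = 4; D[6]=4 ok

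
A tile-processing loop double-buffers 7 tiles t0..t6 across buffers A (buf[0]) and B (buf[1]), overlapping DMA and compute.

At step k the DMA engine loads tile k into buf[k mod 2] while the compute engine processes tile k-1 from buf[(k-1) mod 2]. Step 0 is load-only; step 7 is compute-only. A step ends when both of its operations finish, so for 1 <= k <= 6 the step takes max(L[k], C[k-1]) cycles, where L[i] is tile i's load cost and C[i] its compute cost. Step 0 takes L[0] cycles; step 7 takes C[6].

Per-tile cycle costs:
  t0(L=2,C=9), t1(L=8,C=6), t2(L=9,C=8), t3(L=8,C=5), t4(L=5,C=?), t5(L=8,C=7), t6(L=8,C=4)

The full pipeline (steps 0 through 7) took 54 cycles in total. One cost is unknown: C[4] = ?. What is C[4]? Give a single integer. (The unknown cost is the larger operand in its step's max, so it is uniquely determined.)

step 0 = dur = L[0]=2 = 2
step 1 = dur = max(L[1]=8, C[0]=9) = 9
step 2 = dur = max(L[2]=9, C[1]=6) = 9
step 3 = dur = max(L[3]=8, C[2]=8) = 8
step 4 = dur = max(L[4]=5, C[3]=5) = 5
step 5 = dur = max(L[5]=8, C[4]=?) = C[4]  (unknown; binding)
step 6 = dur = max(L[6]=8, C[5]=7) = 8
step 7 = dur = C[6]=4 = 4
sum of known step durations = 45
dur[5] = total - known = 54 - 45 = 9
C[4] is the binding max in step 5, so C[4] = dur[5] = 9

C[4] = 9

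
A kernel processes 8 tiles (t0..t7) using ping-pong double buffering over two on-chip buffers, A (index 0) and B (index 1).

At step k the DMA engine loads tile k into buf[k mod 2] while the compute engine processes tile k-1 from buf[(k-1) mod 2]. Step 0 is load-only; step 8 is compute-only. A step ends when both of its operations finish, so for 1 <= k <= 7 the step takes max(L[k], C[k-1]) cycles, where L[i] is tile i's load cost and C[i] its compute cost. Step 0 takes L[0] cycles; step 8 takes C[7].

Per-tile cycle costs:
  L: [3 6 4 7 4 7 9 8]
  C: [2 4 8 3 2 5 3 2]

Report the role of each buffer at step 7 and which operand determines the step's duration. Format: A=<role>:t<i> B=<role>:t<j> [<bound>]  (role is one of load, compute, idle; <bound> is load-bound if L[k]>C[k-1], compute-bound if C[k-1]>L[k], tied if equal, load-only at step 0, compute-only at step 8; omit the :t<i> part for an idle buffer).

step 0: L[0]=3 → dur=3, Σ=3 | A=load:t0 B=idle [load-only]
step 1: L[1]=6 C[0]=2 → dur=6, Σ=9 | A=compute:t0 B=load:t1 [load-bound]
step 2: L[2]=4 C[1]=4 → dur=4, Σ=13 | A=load:t2 B=compute:t1 [tied]
step 3: L[3]=7 C[2]=8 → dur=8, Σ=21 | A=compute:t2 B=load:t3 [compute-bound]
step 4: L[4]=4 C[3]=3 → dur=4, Σ=25 | A=load:t4 B=compute:t3 [load-bound]
step 5: L[5]=7 C[4]=2 → dur=7, Σ=32 | A=compute:t4 B=load:t5 [load-bound]
step 6: L[6]=9 C[5]=5 → dur=9, Σ=41 | A=load:t6 B=compute:t5 [load-bound]
step 7: L[7]=8 C[6]=3 → dur=8, Σ=49 | A=compute:t6 B=load:t7 [load-bound]
step 8: C[7]=2 → dur=2, Σ=51 | A=idle B=compute:t7 [compute-only]

step 7: A=compute:t6 B=load:t7 [load-bound]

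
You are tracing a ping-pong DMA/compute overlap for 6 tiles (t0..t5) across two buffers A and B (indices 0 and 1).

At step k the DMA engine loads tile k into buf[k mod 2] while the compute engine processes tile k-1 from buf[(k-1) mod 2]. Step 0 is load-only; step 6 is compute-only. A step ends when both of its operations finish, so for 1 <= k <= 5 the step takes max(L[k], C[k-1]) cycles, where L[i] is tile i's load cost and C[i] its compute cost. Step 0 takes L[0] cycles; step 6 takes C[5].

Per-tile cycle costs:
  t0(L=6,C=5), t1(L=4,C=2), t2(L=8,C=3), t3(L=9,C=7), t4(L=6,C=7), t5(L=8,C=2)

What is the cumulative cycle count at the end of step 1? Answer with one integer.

[0] DMA t0→A (6c) ∥ CU idle ⇒ 6c, clock 6
[1] DMA t1→B (4c) ∥ CU A:t0 (5c) ⇒ 5c, clock 11
[2] DMA t2→A (8c) ∥ CU B:t1 (2c) ⇒ 8c, clock 19
[3] DMA t3→B (9c) ∥ CU A:t2 (3c) ⇒ 9c, clock 28
[4] DMA t4→A (6c) ∥ CU B:t3 (7c) ⇒ 7c, clock 35
[5] DMA t5→B (8c) ∥ CU A:t4 (7c) ⇒ 8c, clock 43
[6] DMA idle ∥ CU B:t5 (2c) ⇒ 2c, clock 45

end_cycle[1] = 11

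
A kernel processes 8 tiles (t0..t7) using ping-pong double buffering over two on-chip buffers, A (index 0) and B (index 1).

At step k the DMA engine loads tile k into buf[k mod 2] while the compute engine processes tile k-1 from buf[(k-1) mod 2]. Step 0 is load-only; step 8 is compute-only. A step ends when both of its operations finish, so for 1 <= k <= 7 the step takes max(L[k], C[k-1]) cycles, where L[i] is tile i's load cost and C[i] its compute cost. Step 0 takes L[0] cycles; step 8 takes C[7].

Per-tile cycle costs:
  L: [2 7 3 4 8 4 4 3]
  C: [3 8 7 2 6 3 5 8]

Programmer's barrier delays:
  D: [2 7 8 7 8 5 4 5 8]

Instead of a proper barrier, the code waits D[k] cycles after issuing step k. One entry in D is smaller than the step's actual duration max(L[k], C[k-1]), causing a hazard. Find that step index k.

hazard at step 5

step 0: need L[0]=2 = 2; D[0]=2 ok
step 1: need max(L[1]=7,C[0]=3) = 7; D[1]=7 ok
step 2: need max(L[2]=3,C[1]=8) = 8; D[2]=8 ok
step 3: need max(L[3]=4,C[2]=7) = 7; D[3]=7 ok
step 4: need max(L[4]=8,C[3]=2) = 8; D[4]=8 ok
step 5: need max(L[5]=4,C[4]=6) = 6; D[5]=5 SHORT
step 6: need max(L[6]=4,C[5]=3) = 4; D[6]=4 ok
step 7: need max(L[7]=3,C[6]=5) = 5; D[7]=5 ok
step 8: need C[7]=8 = 8; D[8]=8 ok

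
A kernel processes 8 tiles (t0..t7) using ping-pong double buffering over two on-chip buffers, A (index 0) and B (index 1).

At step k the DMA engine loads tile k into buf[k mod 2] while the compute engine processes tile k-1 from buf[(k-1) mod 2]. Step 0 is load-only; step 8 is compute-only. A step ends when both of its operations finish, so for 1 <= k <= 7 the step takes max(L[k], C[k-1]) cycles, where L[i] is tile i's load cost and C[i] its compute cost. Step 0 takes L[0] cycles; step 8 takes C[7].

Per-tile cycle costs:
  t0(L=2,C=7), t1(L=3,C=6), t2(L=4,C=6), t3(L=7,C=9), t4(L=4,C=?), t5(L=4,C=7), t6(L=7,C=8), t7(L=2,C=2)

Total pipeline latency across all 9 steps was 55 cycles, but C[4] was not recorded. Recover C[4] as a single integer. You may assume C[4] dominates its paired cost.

step 0 = dur = L[0]=2 = 2
step 1 = dur = max(L[1]=3, C[0]=7) = 7
step 2 = dur = max(L[2]=4, C[1]=6) = 6
step 3 = dur = max(L[3]=7, C[2]=6) = 7
step 4 = dur = max(L[4]=4, C[3]=9) = 9
step 5 = dur = max(L[5]=4, C[4]=?) = C[4]  (unknown; binding)
step 6 = dur = max(L[6]=7, C[5]=7) = 7
step 7 = dur = max(L[7]=2, C[6]=8) = 8
step 8 = dur = C[7]=2 = 2
sum of known step durations = 48
dur[5] = total - known = 55 - 48 = 7
C[4] is the binding max in step 5, so C[4] = dur[5] = 7

C[4] = 7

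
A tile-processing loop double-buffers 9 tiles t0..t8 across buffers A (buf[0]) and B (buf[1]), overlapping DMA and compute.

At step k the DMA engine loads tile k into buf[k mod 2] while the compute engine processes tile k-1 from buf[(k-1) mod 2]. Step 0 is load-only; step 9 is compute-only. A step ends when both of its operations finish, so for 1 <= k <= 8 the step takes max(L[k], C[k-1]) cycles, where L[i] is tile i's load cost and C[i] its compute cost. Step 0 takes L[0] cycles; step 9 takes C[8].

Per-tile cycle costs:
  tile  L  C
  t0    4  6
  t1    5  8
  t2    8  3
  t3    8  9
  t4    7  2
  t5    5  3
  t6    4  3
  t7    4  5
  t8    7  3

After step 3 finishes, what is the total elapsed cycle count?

end_cycle[3] = 26

step 0: L[0]=4 → dur=4, Σ=4 | A=load:t0 B=idle [load-only]
step 1: L[1]=5 C[0]=6 → dur=6, Σ=10 | A=compute:t0 B=load:t1 [compute-bound]
step 2: L[2]=8 C[1]=8 → dur=8, Σ=18 | A=load:t2 B=compute:t1 [tied]
step 3: L[3]=8 C[2]=3 → dur=8, Σ=26 | A=compute:t2 B=load:t3 [load-bound]
step 4: L[4]=7 C[3]=9 → dur=9, Σ=35 | A=load:t4 B=compute:t3 [compute-bound]
step 5: L[5]=5 C[4]=2 → dur=5, Σ=40 | A=compute:t4 B=load:t5 [load-bound]
step 6: L[6]=4 C[5]=3 → dur=4, Σ=44 | A=load:t6 B=compute:t5 [load-bound]
step 7: L[7]=4 C[6]=3 → dur=4, Σ=48 | A=compute:t6 B=load:t7 [load-bound]
step 8: L[8]=7 C[7]=5 → dur=7, Σ=55 | A=load:t8 B=compute:t7 [load-bound]
step 9: C[8]=3 → dur=3, Σ=58 | A=compute:t8 B=idle [compute-only]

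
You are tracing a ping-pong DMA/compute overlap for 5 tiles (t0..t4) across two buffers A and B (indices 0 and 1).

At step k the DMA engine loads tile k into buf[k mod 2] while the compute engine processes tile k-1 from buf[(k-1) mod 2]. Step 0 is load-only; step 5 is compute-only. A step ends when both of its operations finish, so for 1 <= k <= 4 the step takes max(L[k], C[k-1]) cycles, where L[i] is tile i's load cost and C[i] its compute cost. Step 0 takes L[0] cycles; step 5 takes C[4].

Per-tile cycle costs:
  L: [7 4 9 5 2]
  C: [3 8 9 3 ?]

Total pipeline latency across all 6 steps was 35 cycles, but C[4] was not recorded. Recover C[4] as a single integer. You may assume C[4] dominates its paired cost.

C[4] = 3

step 0: dur = L[0]=7 = 7
step 1: dur = max(L[1]=4, C[0]=3) = 4
step 2: dur = max(L[2]=9, C[1]=8) = 9
step 3: dur = max(L[3]=5, C[2]=9) = 9
step 4: dur = max(L[4]=2, C[3]=3) = 3
step 5: dur = C[4]=? = C[4]  (unknown; binding)
sum of known step durations = 32
dur[5] = total - known = 35 - 32 = 3
C[4] is the binding max in step 5, so C[4] = dur[5] = 3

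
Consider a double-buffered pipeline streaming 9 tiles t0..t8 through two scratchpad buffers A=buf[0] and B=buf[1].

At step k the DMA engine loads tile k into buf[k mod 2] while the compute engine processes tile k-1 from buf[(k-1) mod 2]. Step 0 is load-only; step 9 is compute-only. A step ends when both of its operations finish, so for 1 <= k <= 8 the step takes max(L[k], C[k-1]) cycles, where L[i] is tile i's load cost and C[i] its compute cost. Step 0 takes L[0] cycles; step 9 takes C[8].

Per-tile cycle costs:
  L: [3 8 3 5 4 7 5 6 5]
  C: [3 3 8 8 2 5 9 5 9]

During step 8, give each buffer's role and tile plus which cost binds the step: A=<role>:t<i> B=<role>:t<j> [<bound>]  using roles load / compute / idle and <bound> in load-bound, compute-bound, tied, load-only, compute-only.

step 8: A=load:t8 B=compute:t7 [tied]

[0] DMA t0→A (3c) ∥ CU idle ⇒ 3c, clock 3
[1] DMA t1→B (8c) ∥ CU A:t0 (3c) ⇒ 8c, clock 11
[2] DMA t2→A (3c) ∥ CU B:t1 (3c) ⇒ 3c, clock 14
[3] DMA t3→B (5c) ∥ CU A:t2 (8c) ⇒ 8c, clock 22
[4] DMA t4→A (4c) ∥ CU B:t3 (8c) ⇒ 8c, clock 30
[5] DMA t5→B (7c) ∥ CU A:t4 (2c) ⇒ 7c, clock 37
[6] DMA t6→A (5c) ∥ CU B:t5 (5c) ⇒ 5c, clock 42
[7] DMA t7→B (6c) ∥ CU A:t6 (9c) ⇒ 9c, clock 51
[8] DMA t8→A (5c) ∥ CU B:t7 (5c) ⇒ 5c, clock 56
[9] DMA idle ∥ CU A:t8 (9c) ⇒ 9c, clock 65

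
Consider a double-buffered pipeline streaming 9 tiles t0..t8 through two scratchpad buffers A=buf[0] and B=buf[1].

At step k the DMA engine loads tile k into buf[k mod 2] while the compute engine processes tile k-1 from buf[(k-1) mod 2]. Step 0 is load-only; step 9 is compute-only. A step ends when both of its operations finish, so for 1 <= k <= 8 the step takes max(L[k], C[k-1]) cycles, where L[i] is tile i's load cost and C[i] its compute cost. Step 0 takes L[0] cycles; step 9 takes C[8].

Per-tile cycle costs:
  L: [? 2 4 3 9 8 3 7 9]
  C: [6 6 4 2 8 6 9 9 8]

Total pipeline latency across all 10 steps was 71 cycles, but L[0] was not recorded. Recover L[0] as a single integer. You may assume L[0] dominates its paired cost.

L[0] = 6

step 0 | dur = L[0]=? = L[0]  (unknown; binding)
step 1 | dur = max(L[1]=2, C[0]=6) = 6
step 2 | dur = max(L[2]=4, C[1]=6) = 6
step 3 | dur = max(L[3]=3, C[2]=4) = 4
step 4 | dur = max(L[4]=9, C[3]=2) = 9
step 5 | dur = max(L[5]=8, C[4]=8) = 8
step 6 | dur = max(L[6]=3, C[5]=6) = 6
step 7 | dur = max(L[7]=7, C[6]=9) = 9
step 8 | dur = max(L[8]=9, C[7]=9) = 9
step 9 | dur = C[8]=8 = 8
sum of known step durations = 65
dur[0] = total - known = 71 - 65 = 6
L[0] is the binding max in step 0, so L[0] = dur[0] = 6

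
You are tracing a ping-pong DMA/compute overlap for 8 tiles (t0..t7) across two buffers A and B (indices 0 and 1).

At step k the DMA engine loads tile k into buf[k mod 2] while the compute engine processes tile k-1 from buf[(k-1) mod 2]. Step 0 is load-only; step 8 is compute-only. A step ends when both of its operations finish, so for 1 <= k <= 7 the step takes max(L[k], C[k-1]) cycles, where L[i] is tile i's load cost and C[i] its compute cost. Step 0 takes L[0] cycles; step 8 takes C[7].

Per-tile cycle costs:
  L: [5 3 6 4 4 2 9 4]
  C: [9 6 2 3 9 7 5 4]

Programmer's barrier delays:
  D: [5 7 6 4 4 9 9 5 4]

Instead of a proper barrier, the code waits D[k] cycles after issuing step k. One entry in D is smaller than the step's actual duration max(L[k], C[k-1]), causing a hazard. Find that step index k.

k=0 barrier L[0]=5→5c, D[0]=5 ok
k=1 barrier max(L[1]=3,C[0]=9)→9c, D[1]=7 SHORT
k=2 barrier max(L[2]=6,C[1]=6)→6c, D[2]=6 ok
k=3 barrier max(L[3]=4,C[2]=2)→4c, D[3]=4 ok
k=4 barrier max(L[4]=4,C[3]=3)→4c, D[4]=4 ok
k=5 barrier max(L[5]=2,C[4]=9)→9c, D[5]=9 ok
k=6 barrier max(L[6]=9,C[5]=7)→9c, D[6]=9 ok
k=7 barrier max(L[7]=4,C[6]=5)→5c, D[7]=5 ok
k=8 barrier C[7]=4→4c, D[8]=4 ok

hazard at step 1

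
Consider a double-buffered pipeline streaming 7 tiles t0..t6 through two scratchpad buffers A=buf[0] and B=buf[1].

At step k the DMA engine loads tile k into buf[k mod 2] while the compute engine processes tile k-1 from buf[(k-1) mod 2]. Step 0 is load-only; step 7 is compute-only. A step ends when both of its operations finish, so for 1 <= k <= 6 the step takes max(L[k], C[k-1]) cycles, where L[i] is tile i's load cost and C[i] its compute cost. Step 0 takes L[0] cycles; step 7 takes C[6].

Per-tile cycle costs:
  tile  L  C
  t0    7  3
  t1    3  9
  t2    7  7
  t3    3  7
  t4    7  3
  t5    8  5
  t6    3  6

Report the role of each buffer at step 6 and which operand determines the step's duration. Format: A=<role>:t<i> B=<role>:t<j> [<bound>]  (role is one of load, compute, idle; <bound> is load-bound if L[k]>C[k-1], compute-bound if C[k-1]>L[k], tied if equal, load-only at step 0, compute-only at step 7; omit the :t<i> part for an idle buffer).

step 6: A=load:t6 B=compute:t5 [compute-bound]

k=0 load=t0/7c comp=- wait=7 total=7
k=1 load=t1/3c comp=t0/3c wait=3 total=10
k=2 load=t2/7c comp=t1/9c wait=9 total=19
k=3 load=t3/3c comp=t2/7c wait=7 total=26
k=4 load=t4/7c comp=t3/7c wait=7 total=33
k=5 load=t5/8c comp=t4/3c wait=8 total=41
k=6 load=t6/3c comp=t5/5c wait=5 total=46
k=7 load=- comp=t6/6c wait=6 total=52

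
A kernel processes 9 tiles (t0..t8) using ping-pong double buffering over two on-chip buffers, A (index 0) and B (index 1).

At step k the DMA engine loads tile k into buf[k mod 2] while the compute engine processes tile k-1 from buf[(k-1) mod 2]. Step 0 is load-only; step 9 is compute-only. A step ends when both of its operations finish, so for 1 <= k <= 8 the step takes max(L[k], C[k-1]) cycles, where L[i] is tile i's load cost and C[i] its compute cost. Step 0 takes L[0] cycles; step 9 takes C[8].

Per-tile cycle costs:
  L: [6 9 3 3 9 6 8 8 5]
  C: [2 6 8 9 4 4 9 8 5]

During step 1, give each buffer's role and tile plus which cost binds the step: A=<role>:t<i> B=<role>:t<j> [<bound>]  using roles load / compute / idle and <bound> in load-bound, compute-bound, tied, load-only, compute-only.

k=0 load=t0/6c comp=- wait=6 total=6
k=1 load=t1/9c comp=t0/2c wait=9 total=15
k=2 load=t2/3c comp=t1/6c wait=6 total=21
k=3 load=t3/3c comp=t2/8c wait=8 total=29
k=4 load=t4/9c comp=t3/9c wait=9 total=38
k=5 load=t5/6c comp=t4/4c wait=6 total=44
k=6 load=t6/8c comp=t5/4c wait=8 total=52
k=7 load=t7/8c comp=t6/9c wait=9 total=61
k=8 load=t8/5c comp=t7/8c wait=8 total=69
k=9 load=- comp=t8/5c wait=5 total=74

step 1: A=compute:t0 B=load:t1 [load-bound]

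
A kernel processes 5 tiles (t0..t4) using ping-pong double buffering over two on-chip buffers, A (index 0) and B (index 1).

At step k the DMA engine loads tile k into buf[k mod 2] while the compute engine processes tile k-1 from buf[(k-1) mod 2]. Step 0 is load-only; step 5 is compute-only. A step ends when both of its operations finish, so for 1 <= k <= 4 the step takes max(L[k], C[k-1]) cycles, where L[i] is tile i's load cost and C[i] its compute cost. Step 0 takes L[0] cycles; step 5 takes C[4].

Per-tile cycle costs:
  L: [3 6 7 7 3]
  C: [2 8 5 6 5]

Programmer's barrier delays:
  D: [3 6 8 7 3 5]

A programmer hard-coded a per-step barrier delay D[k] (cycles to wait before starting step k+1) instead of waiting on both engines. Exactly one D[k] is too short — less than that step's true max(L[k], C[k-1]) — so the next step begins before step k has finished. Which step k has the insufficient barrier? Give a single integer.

k=0 barrier L[0]=3→3c, D[0]=3 ok
k=1 barrier max(L[1]=6,C[0]=2)→6c, D[1]=6 ok
k=2 barrier max(L[2]=7,C[1]=8)→8c, D[2]=8 ok
k=3 barrier max(L[3]=7,C[2]=5)→7c, D[3]=7 ok
k=4 barrier max(L[4]=3,C[3]=6)→6c, D[4]=3 SHORT
k=5 barrier C[4]=5→5c, D[5]=5 ok

hazard at step 4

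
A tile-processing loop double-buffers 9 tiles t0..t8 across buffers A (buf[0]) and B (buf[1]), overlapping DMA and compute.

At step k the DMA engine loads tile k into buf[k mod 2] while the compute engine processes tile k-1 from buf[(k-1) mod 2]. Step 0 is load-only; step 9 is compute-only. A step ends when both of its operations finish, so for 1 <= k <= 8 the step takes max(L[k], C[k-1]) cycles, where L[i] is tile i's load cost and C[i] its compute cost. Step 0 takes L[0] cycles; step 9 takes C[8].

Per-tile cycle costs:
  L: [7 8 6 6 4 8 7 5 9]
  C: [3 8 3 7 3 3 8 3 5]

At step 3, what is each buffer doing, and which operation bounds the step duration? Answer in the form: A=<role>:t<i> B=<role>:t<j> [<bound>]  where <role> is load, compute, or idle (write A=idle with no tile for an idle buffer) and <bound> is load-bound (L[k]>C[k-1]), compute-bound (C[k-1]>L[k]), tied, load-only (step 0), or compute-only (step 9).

step 3: A=compute:t2 B=load:t3 [load-bound]

step 0: L[0]=7 → dur=7, Σ=7 | A=load:t0 B=idle [load-only]
step 1: L[1]=8 C[0]=3 → dur=8, Σ=15 | A=compute:t0 B=load:t1 [load-bound]
step 2: L[2]=6 C[1]=8 → dur=8, Σ=23 | A=load:t2 B=compute:t1 [compute-bound]
step 3: L[3]=6 C[2]=3 → dur=6, Σ=29 | A=compute:t2 B=load:t3 [load-bound]
step 4: L[4]=4 C[3]=7 → dur=7, Σ=36 | A=load:t4 B=compute:t3 [compute-bound]
step 5: L[5]=8 C[4]=3 → dur=8, Σ=44 | A=compute:t4 B=load:t5 [load-bound]
step 6: L[6]=7 C[5]=3 → dur=7, Σ=51 | A=load:t6 B=compute:t5 [load-bound]
step 7: L[7]=5 C[6]=8 → dur=8, Σ=59 | A=compute:t6 B=load:t7 [compute-bound]
step 8: L[8]=9 C[7]=3 → dur=9, Σ=68 | A=load:t8 B=compute:t7 [load-bound]
step 9: C[8]=5 → dur=5, Σ=73 | A=compute:t8 B=idle [compute-only]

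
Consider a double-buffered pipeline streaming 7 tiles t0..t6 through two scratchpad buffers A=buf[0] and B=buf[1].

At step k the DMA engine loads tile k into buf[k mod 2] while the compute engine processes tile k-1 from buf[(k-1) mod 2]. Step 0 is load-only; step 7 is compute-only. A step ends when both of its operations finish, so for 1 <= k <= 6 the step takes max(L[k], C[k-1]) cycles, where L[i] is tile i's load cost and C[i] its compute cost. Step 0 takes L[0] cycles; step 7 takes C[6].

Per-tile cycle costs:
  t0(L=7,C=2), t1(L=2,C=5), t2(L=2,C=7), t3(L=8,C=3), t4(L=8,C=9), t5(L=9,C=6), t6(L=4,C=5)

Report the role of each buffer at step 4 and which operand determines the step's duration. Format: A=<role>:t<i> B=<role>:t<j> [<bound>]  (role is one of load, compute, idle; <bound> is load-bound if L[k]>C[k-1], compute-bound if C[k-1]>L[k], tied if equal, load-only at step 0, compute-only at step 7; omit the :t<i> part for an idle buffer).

step 0: L[0]=7 → dur=7, Σ=7 | A=load:t0 B=idle [load-only]
step 1: L[1]=2 C[0]=2 → dur=2, Σ=9 | A=compute:t0 B=load:t1 [tied]
step 2: L[2]=2 C[1]=5 → dur=5, Σ=14 | A=load:t2 B=compute:t1 [compute-bound]
step 3: L[3]=8 C[2]=7 → dur=8, Σ=22 | A=compute:t2 B=load:t3 [load-bound]
step 4: L[4]=8 C[3]=3 → dur=8, Σ=30 | A=load:t4 B=compute:t3 [load-bound]
step 5: L[5]=9 C[4]=9 → dur=9, Σ=39 | A=compute:t4 B=load:t5 [tied]
step 6: L[6]=4 C[5]=6 → dur=6, Σ=45 | A=load:t6 B=compute:t5 [compute-bound]
step 7: C[6]=5 → dur=5, Σ=50 | A=compute:t6 B=idle [compute-only]

step 4: A=load:t4 B=compute:t3 [load-bound]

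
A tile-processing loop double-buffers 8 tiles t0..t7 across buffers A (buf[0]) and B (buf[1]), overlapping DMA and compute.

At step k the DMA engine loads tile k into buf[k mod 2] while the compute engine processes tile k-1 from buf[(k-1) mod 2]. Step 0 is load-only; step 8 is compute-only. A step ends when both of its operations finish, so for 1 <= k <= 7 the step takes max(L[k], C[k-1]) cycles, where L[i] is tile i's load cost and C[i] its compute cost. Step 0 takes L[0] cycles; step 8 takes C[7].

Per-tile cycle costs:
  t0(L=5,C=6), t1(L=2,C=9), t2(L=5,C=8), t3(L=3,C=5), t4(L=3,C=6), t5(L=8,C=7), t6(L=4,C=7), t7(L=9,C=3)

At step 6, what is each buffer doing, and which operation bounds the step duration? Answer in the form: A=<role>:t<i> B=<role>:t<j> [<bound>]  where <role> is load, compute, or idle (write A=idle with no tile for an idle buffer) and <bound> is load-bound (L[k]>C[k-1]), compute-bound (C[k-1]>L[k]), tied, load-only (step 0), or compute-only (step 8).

step 6: A=load:t6 B=compute:t5 [compute-bound]

[0] DMA t0→A (5c) ∥ CU idle ⇒ 5c, clock 5
[1] DMA t1→B (2c) ∥ CU A:t0 (6c) ⇒ 6c, clock 11
[2] DMA t2→A (5c) ∥ CU B:t1 (9c) ⇒ 9c, clock 20
[3] DMA t3→B (3c) ∥ CU A:t2 (8c) ⇒ 8c, clock 28
[4] DMA t4→A (3c) ∥ CU B:t3 (5c) ⇒ 5c, clock 33
[5] DMA t5→B (8c) ∥ CU A:t4 (6c) ⇒ 8c, clock 41
[6] DMA t6→A (4c) ∥ CU B:t5 (7c) ⇒ 7c, clock 48
[7] DMA t7→B (9c) ∥ CU A:t6 (7c) ⇒ 9c, clock 57
[8] DMA idle ∥ CU B:t7 (3c) ⇒ 3c, clock 60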